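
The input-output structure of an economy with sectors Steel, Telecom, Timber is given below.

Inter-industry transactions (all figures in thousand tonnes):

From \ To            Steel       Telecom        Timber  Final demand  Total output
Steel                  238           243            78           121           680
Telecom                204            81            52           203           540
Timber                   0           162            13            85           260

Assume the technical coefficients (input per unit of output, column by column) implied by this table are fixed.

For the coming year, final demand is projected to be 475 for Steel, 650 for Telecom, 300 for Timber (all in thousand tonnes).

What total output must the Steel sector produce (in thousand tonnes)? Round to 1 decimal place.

x_1 = 2404.3

Technical coefficients a_ij = z_ij / X_j:
  a_11 = 238/680 = 0.35, a_21 = 204/680 = 0.30, a_31 = 0/680 = 0.00
  a_12 = 243/540 = 0.45, a_22 = 81/540 = 0.15, a_32 = 162/540 = 0.30
  a_13 = 78/260 = 0.30, a_23 = 52/260 = 0.20, a_33 = 13/260 = 0.05
I − A =
  [   0.65    -0.45    -0.30]
  [  -0.30     0.85    -0.20]
  [   0.00    -0.30     0.95]
Cofactors of I−A, C_ij = (−1)^(i+j)·(minor ij) (rows/columns in the sector order above):
  C_11 = (0.85)(0.95) − (-0.20)(-0.30) = 0.7475
  C_12 = −[(-0.30)(0.95) − (-0.20)(0.00)] = 0.2850
  C_13 = (-0.30)(-0.30) − (0.85)(0.00) = 0.0900
  C_21 = −[(-0.45)(0.95) − (-0.30)(-0.30)] = 0.5175
  C_22 = (0.65)(0.95) − (-0.30)(0.00) = 0.6175
  C_23 = −[(0.65)(-0.30) − (-0.45)(0.00)] = 0.1950
  C_31 = (-0.45)(-0.20) − (-0.30)(0.85) = 0.3450
  C_32 = −[(0.65)(-0.20) − (-0.30)(-0.30)] = 0.2200
  C_33 = (0.65)(0.85) − (-0.45)(-0.30) = 0.4175
det(I−A) = Σ_j (I−A)_1j·C_1j = (0.65)(0.7475) + (-0.45)(0.2850) + (-0.30)(0.0900) = 0.330625
adj(I−A) = Cᵀ =
  [ 0.7475   0.5175   0.3450]
  [ 0.2850   0.6175   0.2200]
  [ 0.0900   0.1950   0.4175]
(I − A)⁻¹ = adj(I−A) / det(I−A) ≈
  [   2.2609     1.5652     1.0435]
  [   0.8620     1.8677     0.6654]
  [   0.2722     0.5898     1.2628]
x = (I − A)⁻¹ d = adj(I−A)·d / det(I−A), with det(I−A) = 0.330625:
  x_1 = (0.7475·475 + 0.5175·650 + 0.3450·300) / 0.330625 = 794.9375 / 0.330625 ≈ 2404.3
  x_2 = (0.2850·475 + 0.6175·650 + 0.2200·300) / 0.330625 = 602.75 / 0.330625 ≈ 1823.1
  x_3 = (0.0900·475 + 0.1950·650 + 0.4175·300) / 0.330625 = 294.75 / 0.330625 ≈ 891.5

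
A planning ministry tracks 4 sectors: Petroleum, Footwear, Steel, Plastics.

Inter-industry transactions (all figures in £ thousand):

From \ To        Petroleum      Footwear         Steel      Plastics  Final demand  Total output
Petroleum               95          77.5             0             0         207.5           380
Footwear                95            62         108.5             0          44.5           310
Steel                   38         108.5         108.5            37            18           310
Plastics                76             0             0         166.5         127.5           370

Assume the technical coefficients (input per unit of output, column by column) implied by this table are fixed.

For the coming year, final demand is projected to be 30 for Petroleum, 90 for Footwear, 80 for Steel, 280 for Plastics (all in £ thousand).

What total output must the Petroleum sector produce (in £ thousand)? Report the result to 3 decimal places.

x_1 = 154.762

Technical coefficients a_ij = z_ij / X_j:
  a_11 = 95/380 = 0.25, a_21 = 95/380 = 0.25, a_31 = 38/380 = 0.10, a_41 = 76/380 = 0.20
  a_12 = 77.5/310 = 0.25, a_22 = 62/310 = 0.20, a_32 = 108.5/310 = 0.35, a_42 = 0/310 = 0.00
  a_13 = 0/310 = 0.00, a_23 = 108.5/310 = 0.35, a_33 = 108.5/310 = 0.35, a_43 = 0/310 = 0.00
  a_14 = 0/370 = 0.00, a_24 = 0/370 = 0.00, a_34 = 37/370 = 0.10, a_44 = 166.5/370 = 0.45
I − A =
  [   0.75    -0.25     0.00     0.00]
  [  -0.25     0.80    -0.35     0.00]
  [  -0.10    -0.35     0.65    -0.10]
  [  -0.20     0.00     0.00     0.55]
Compute the cofactors C_ij = (−1)^(i+j)·(3×3 minor ij) of I−A; the adjugate is their transpose:
adj(I−A) = Cᵀ =
  [ 0.218625   0.089375   0.048125   0.008750]
  [ 0.115625   0.268125   0.144375   0.026250]
  [ 0.108125   0.163125   0.295625   0.053750]
  [ 0.079500   0.032500   0.017500   0.248750]
det(I−A) = Σ_j (I−A)_1j·C_1j = (0.75)(0.218625) + (-0.25)(0.115625) + (0.00)(0.108125) + (0.00)(0.079500) = 0.1350625
(I − A)⁻¹ = adj(I−A) / det(I−A) ≈
  [   1.6187     0.6617     0.3563     0.0648]
  [   0.8561     1.9852     1.0689     0.1944]
  [   0.8006     1.2078     2.1888     0.3980]
  [   0.5886     0.2406     0.1296     1.8417]
x = (I − A)⁻¹ d = adj(I−A)·d / det(I−A), with det(I−A) = 0.1350625:
  x_1 = (0.218625·30 + 0.089375·90 + 0.048125·80 + 0.008750·280) / 0.1350625 = 20.9025 / 0.1350625 ≈ 154.762
  x_2 = (0.115625·30 + 0.268125·90 + 0.144375·80 + 0.026250·280) / 0.1350625 = 46.50 / 0.1350625 ≈ 344.285
  x_3 = (0.108125·30 + 0.163125·90 + 0.295625·80 + 0.053750·280) / 0.1350625 = 56.625 / 0.1350625 ≈ 419.250
  x_4 = (0.079500·30 + 0.032500·90 + 0.017500·80 + 0.248750·280) / 0.1350625 = 76.36 / 0.1350625 ≈ 565.368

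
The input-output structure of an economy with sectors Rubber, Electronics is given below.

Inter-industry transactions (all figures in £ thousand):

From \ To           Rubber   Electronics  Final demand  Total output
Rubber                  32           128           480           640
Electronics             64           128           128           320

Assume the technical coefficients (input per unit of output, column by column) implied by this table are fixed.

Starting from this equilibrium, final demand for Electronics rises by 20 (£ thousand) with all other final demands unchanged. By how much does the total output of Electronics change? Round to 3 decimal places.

Δx_2 = 35.849

Technical coefficients a_ij = z_ij / X_j:
  a_11 = 32/640 = 0.05, a_21 = 64/640 = 0.10
  a_12 = 128/320 = 0.40, a_22 = 128/320 = 0.40
I − A =
  [   0.95    -0.40]
  [  -0.10     0.60]
det(I−A) = (0.95)(0.60) − (-0.40)(-0.10) = 0.5300
adj(I−A) = [[0.60, 0.40], [0.10, 0.95]]
(I − A)⁻¹ = adj(I−A) / det(I−A) ≈
  [   1.1321     0.7547]
  [   0.1887     1.7925]
Δx = (I − A)⁻¹ Δd with Δd having +20 in the Electronics component and 0 elsewhere.
So Δx_2 = L_22 · (+20), where L_22 = adj(I−A)_22 / det(I−A) = 0.95 / 0.5300.
Δx_2 = 0.95 × (+20) / 0.5300 = 19.00 / 0.5300 ≈ 35.849.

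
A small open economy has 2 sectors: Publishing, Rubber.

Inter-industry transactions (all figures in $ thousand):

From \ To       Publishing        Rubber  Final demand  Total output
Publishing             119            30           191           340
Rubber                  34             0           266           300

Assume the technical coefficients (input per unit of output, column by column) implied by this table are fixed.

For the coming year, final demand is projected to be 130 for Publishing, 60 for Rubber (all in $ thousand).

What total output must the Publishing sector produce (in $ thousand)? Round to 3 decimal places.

Technical coefficients a_ij = z_ij / X_j:
  a_PP = 119/340 = 0.35, a_RP = 34/340 = 0.10
  a_PR = 30/300 = 0.10, a_RR = 0/300 = 0.00
I − A =
  [   0.65    -0.10]
  [  -0.10     1.00]
det(I−A) = (0.65)(1.00) − (-0.10)(-0.10) = 0.6400
adj(I−A) = [[1.00, 0.10], [0.10, 0.65]]
(I − A)⁻¹ = adj(I−A) / det(I−A) ≈
  [   1.5625     0.1563]
  [   0.1563     1.0156]
x = (I − A)⁻¹ d = adj(I−A)·d / det(I−A), with det(I−A) = 0.6400:
  x_P = (1.00·130 + 0.10·60) / 0.6400 = 136.00 / 0.6400 = 212.500
  x_R = (0.10·130 + 0.65·60) / 0.6400 = 52.00 / 0.6400 = 81.250

x_P = 212.500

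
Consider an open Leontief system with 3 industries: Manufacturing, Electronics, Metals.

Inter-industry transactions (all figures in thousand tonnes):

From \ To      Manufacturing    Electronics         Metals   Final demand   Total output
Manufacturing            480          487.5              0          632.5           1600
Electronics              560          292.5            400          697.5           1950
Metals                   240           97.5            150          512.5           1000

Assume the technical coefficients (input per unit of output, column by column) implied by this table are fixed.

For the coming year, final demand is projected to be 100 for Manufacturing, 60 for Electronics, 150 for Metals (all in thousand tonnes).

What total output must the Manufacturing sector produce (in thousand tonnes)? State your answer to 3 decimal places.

Technical coefficients a_ij = z_ij / X_j:
  a_11 = 480/1600 = 0.30, a_21 = 560/1600 = 0.35, a_31 = 240/1600 = 0.15
  a_12 = 487.5/1950 = 0.25, a_22 = 292.5/1950 = 0.15, a_32 = 97.5/1950 = 0.05
  a_13 = 0/1000 = 0.00, a_23 = 400/1000 = 0.40, a_33 = 150/1000 = 0.15
I − A =
  [   0.70    -0.25     0.00]
  [  -0.35     0.85    -0.40]
  [  -0.15    -0.05     0.85]
Cofactors of I−A, C_ij = (−1)^(i+j)·(minor ij) (rows/columns in the sector order above):
  C_11 = (0.85)(0.85) − (-0.40)(-0.05) = 0.7025
  C_12 = −[(-0.35)(0.85) − (-0.40)(-0.15)] = 0.3575
  C_13 = (-0.35)(-0.05) − (0.85)(-0.15) = 0.1450
  C_21 = −[(-0.25)(0.85) − (0.00)(-0.05)] = 0.2125
  C_22 = (0.70)(0.85) − (0.00)(-0.15) = 0.5950
  C_23 = −[(0.70)(-0.05) − (-0.25)(-0.15)] = 0.0725
  C_31 = (-0.25)(-0.40) − (0.00)(0.85) = 0.1000
  C_32 = −[(0.70)(-0.40) − (0.00)(-0.35)] = 0.2800
  C_33 = (0.70)(0.85) − (-0.25)(-0.35) = 0.5075
det(I−A) = Σ_j (I−A)_1j·C_1j = (0.70)(0.7025) + (-0.25)(0.3575) + (0.00)(0.1450) = 0.402375
adj(I−A) = Cᵀ =
  [ 0.7025   0.2125   0.1000]
  [ 0.3575   0.5950   0.2800]
  [ 0.1450   0.0725   0.5075]
(I − A)⁻¹ = adj(I−A) / det(I−A) ≈
  [   1.7459     0.5281     0.2485]
  [   0.8885     1.4787     0.6959]
  [   0.3604     0.1802     1.2613]
x = (I − A)⁻¹ d = adj(I−A)·d / det(I−A), with det(I−A) = 0.402375:
  x_1 = (0.7025·100 + 0.2125·60 + 0.1000·150) / 0.402375 = 98.00 / 0.402375 ≈ 243.554
  x_2 = (0.3575·100 + 0.5950·60 + 0.2800·150) / 0.402375 = 113.45 / 0.402375 ≈ 281.951
  x_3 = (0.1450·100 + 0.0725·60 + 0.5075·150) / 0.402375 = 94.975 / 0.402375 ≈ 236.036

x_1 = 243.554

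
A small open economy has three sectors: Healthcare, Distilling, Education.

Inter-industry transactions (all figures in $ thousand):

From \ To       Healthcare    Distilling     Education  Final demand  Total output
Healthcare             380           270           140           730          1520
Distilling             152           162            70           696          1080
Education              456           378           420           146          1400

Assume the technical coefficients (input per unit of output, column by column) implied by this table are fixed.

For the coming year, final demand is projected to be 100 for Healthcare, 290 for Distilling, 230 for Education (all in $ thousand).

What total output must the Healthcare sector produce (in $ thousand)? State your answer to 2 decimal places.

Technical coefficients a_ij = z_ij / X_j:
  a_HH = 380/1520 = 0.25, a_DH = 152/1520 = 0.10, a_EH = 456/1520 = 0.30
  a_HD = 270/1080 = 0.25, a_DD = 162/1080 = 0.15, a_ED = 378/1080 = 0.35
  a_HE = 140/1400 = 0.10, a_DE = 70/1400 = 0.05, a_EE = 420/1400 = 0.30
I − A =
  [   0.75    -0.25    -0.10]
  [  -0.10     0.85    -0.05]
  [  -0.30    -0.35     0.70]
Cofactors of I−A, C_ij = (−1)^(i+j)·(minor ij) (rows/columns in the sector order above):
  C_11 = (0.85)(0.70) − (-0.05)(-0.35) = 0.5775
  C_12 = −[(-0.10)(0.70) − (-0.05)(-0.30)] = 0.0850
  C_13 = (-0.10)(-0.35) − (0.85)(-0.30) = 0.2900
  C_21 = −[(-0.25)(0.70) − (-0.10)(-0.35)] = 0.2100
  C_22 = (0.75)(0.70) − (-0.10)(-0.30) = 0.4950
  C_23 = −[(0.75)(-0.35) − (-0.25)(-0.30)] = 0.3375
  C_31 = (-0.25)(-0.05) − (-0.10)(0.85) = 0.0975
  C_32 = −[(0.75)(-0.05) − (-0.10)(-0.10)] = 0.0475
  C_33 = (0.75)(0.85) − (-0.25)(-0.10) = 0.6125
det(I−A) = Σ_j (I−A)_1j·C_1j = (0.75)(0.5775) + (-0.25)(0.0850) + (-0.10)(0.2900) = 0.382875
adj(I−A) = Cᵀ =
  [ 0.5775   0.2100   0.0975]
  [ 0.0850   0.4950   0.0475]
  [ 0.2900   0.3375   0.6125]
(I − A)⁻¹ = adj(I−A) / det(I−A) ≈
  [   1.5083     0.5485     0.2547]
  [   0.2220     1.2929     0.1241]
  [   0.7574     0.8815     1.5997]
x = (I − A)⁻¹ d = adj(I−A)·d / det(I−A), with det(I−A) = 0.382875:
  x_H = (0.5775·100 + 0.2100·290 + 0.0975·230) / 0.382875 = 141.075 / 0.382875 ≈ 368.46
  x_D = (0.0850·100 + 0.4950·290 + 0.0475·230) / 0.382875 = 162.975 / 0.382875 ≈ 425.66
  x_E = (0.2900·100 + 0.3375·290 + 0.6125·230) / 0.382875 = 267.75 / 0.382875 ≈ 699.31

x_H = 368.46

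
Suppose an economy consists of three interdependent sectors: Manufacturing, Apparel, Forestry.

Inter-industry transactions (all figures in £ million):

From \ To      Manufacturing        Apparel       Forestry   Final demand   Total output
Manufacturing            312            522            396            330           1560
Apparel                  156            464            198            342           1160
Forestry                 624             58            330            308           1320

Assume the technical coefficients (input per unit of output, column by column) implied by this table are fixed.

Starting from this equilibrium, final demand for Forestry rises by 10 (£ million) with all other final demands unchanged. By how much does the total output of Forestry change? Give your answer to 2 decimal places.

Technical coefficients a_ij = z_ij / X_j:
  a_11 = 312/1560 = 0.20, a_21 = 156/1560 = 0.10, a_31 = 624/1560 = 0.40
  a_12 = 522/1160 = 0.45, a_22 = 464/1160 = 0.40, a_32 = 58/1160 = 0.05
  a_13 = 396/1320 = 0.30, a_23 = 198/1320 = 0.15, a_33 = 330/1320 = 0.25
I − A =
  [   0.80    -0.45    -0.30]
  [  -0.10     0.60    -0.15]
  [  -0.40    -0.05     0.75]
Cofactors of I−A, C_ij = (−1)^(i+j)·(minor ij) (rows/columns in the sector order above):
  C_11 = (0.60)(0.75) − (-0.15)(-0.05) = 0.4425
  C_12 = −[(-0.10)(0.75) − (-0.15)(-0.40)] = 0.1350
  C_13 = (-0.10)(-0.05) − (0.60)(-0.40) = 0.2450
  C_21 = −[(-0.45)(0.75) − (-0.30)(-0.05)] = 0.3525
  C_22 = (0.80)(0.75) − (-0.30)(-0.40) = 0.4800
  C_23 = −[(0.80)(-0.05) − (-0.45)(-0.40)] = 0.2200
  C_31 = (-0.45)(-0.15) − (-0.30)(0.60) = 0.2475
  C_32 = −[(0.80)(-0.15) − (-0.30)(-0.10)] = 0.1500
  C_33 = (0.80)(0.60) − (-0.45)(-0.10) = 0.4350
det(I−A) = Σ_j (I−A)_1j·C_1j = (0.80)(0.4425) + (-0.45)(0.1350) + (-0.30)(0.2450) = 0.21975
adj(I−A) = Cᵀ =
  [ 0.4425   0.3525   0.2475]
  [ 0.1350   0.4800   0.1500]
  [ 0.2450   0.2200   0.4350]
(I − A)⁻¹ = adj(I−A) / det(I−A) ≈
  [   2.0137     1.6041     1.1263]
  [   0.6143     2.1843     0.6826]
  [   1.1149     1.0011     1.9795]
Δx = (I − A)⁻¹ Δd with Δd having +10 in the Forestry component and 0 elsewhere.
So Δx_3 = L_33 · (+10), where L_33 = adj(I−A)_33 / det(I−A) = 0.4350 / 0.21975.
Δx_3 = 0.4350 × (+10) / 0.21975 = 4.35 / 0.21975 ≈ 19.80.

Δx_3 = 19.80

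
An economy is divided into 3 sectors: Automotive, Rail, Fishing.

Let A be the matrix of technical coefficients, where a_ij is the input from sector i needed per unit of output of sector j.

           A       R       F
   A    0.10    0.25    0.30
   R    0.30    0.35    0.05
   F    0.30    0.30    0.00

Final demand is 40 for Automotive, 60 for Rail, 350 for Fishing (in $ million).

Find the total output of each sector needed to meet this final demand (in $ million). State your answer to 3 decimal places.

x_A = 290.792, x_R = 266.298, x_F = 517.127

I − A =
  [   0.90    -0.25    -0.30]
  [  -0.30     0.65    -0.05]
  [  -0.30    -0.30     1.00]
Cofactors of I−A, C_ij = (−1)^(i+j)·(minor ij) (rows/columns in the sector order above):
  C_11 = (0.65)(1.00) − (-0.05)(-0.30) = 0.6350
  C_12 = −[(-0.30)(1.00) − (-0.05)(-0.30)] = 0.3150
  C_13 = (-0.30)(-0.30) − (0.65)(-0.30) = 0.2850
  C_21 = −[(-0.25)(1.00) − (-0.30)(-0.30)] = 0.3400
  C_22 = (0.90)(1.00) − (-0.30)(-0.30) = 0.8100
  C_23 = −[(0.90)(-0.30) − (-0.25)(-0.30)] = 0.3450
  C_31 = (-0.25)(-0.05) − (-0.30)(0.65) = 0.2075
  C_32 = −[(0.90)(-0.05) − (-0.30)(-0.30)] = 0.1350
  C_33 = (0.90)(0.65) − (-0.25)(-0.30) = 0.5100
det(I−A) = Σ_j (I−A)_1j·C_1j = (0.90)(0.6350) + (-0.25)(0.3150) + (-0.30)(0.2850) = 0.40725
adj(I−A) = Cᵀ =
  [ 0.6350   0.3400   0.2075]
  [ 0.3150   0.8100   0.1350]
  [ 0.2850   0.3450   0.5100]
(I − A)⁻¹ = adj(I−A) / det(I−A) ≈
  [   1.5592     0.8349     0.5095]
  [   0.7735     1.9890     0.3315]
  [   0.6998     0.8471     1.2523]
x = (I − A)⁻¹ d = adj(I−A)·d / det(I−A), with det(I−A) = 0.40725:
  x_A = (0.6350·40 + 0.3400·60 + 0.2075·350) / 0.40725 = 118.425 / 0.40725 ≈ 290.792
  x_R = (0.3150·40 + 0.8100·60 + 0.1350·350) / 0.40725 = 108.45 / 0.40725 ≈ 266.298
  x_F = (0.2850·40 + 0.3450·60 + 0.5100·350) / 0.40725 = 210.60 / 0.40725 ≈ 517.127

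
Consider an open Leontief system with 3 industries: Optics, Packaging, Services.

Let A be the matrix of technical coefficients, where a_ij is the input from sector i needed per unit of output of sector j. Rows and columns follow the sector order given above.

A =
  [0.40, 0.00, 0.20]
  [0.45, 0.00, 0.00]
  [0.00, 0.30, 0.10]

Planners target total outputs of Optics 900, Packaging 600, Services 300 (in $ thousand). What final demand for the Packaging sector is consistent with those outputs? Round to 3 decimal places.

d_P = 195.000

I − A =
  [   0.60     0.00    -0.20]
  [  -0.45     1.00     0.00]
  [   0.00    -0.30     0.90]
d = (I − A) x:
  d_O = (+0.60)·900 + (+0.00)·600 + (-0.20)·300 = 480.000
  d_P = (-0.45)·900 + (+1.00)·600 + (+0.00)·300 = 195.000
  d_S = (+0.00)·900 + (-0.30)·600 + (+0.90)·300 = 90.000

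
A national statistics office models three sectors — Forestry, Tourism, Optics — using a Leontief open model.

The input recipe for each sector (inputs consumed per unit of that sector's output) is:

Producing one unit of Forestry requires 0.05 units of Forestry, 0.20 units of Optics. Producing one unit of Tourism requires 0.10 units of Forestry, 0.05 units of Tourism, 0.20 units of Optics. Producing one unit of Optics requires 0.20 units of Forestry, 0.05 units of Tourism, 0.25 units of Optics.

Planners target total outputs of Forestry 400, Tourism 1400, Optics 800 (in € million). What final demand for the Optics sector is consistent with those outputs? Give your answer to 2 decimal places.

d_3 = 240.00

I − A =
  [   0.95    -0.10    -0.20]
  [   0.00     0.95    -0.05]
  [  -0.20    -0.20     0.75]
d = (I − A) x:
  d_1 = (+0.95)·400 + (-0.10)·1400 + (-0.20)·800 = 80.00
  d_2 = (+0.00)·400 + (+0.95)·1400 + (-0.05)·800 = 1290.00
  d_3 = (-0.20)·400 + (-0.20)·1400 + (+0.75)·800 = 240.00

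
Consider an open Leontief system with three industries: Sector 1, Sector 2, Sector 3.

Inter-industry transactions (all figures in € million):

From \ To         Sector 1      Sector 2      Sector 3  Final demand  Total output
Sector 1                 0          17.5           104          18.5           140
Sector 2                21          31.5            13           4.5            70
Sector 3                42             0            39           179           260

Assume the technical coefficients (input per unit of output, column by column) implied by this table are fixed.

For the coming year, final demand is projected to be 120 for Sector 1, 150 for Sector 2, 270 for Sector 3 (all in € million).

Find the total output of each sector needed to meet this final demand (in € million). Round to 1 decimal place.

Technical coefficients a_ij = z_ij / X_j:
  a_11 = 0/140 = 0.00, a_21 = 21/140 = 0.15, a_31 = 42/140 = 0.30
  a_12 = 17.5/70 = 0.25, a_22 = 31.5/70 = 0.45, a_32 = 0/70 = 0.00
  a_13 = 104/260 = 0.40, a_23 = 13/260 = 0.05, a_33 = 39/260 = 0.15
I − A =
  [   1.00    -0.25    -0.40]
  [  -0.15     0.55    -0.05]
  [  -0.30     0.00     0.85]
Cofactors of I−A, C_ij = (−1)^(i+j)·(minor ij) (rows/columns in the sector order above):
  C_11 = (0.55)(0.85) − (-0.05)(0.00) = 0.4675
  C_12 = −[(-0.15)(0.85) − (-0.05)(-0.30)] = 0.1425
  C_13 = (-0.15)(0.00) − (0.55)(-0.30) = 0.1650
  C_21 = −[(-0.25)(0.85) − (-0.40)(0.00)] = 0.2125
  C_22 = (1.00)(0.85) − (-0.40)(-0.30) = 0.7300
  C_23 = −[(1.00)(0.00) − (-0.25)(-0.30)] = 0.0750
  C_31 = (-0.25)(-0.05) − (-0.40)(0.55) = 0.2325
  C_32 = −[(1.00)(-0.05) − (-0.40)(-0.15)] = 0.1100
  C_33 = (1.00)(0.55) − (-0.25)(-0.15) = 0.5125
det(I−A) = Σ_j (I−A)_1j·C_1j = (1.00)(0.4675) + (-0.25)(0.1425) + (-0.40)(0.1650) = 0.365875
adj(I−A) = Cᵀ =
  [ 0.4675   0.2125   0.2325]
  [ 0.1425   0.7300   0.1100]
  [ 0.1650   0.0750   0.5125]
(I − A)⁻¹ = adj(I−A) / det(I−A) ≈
  [   1.2778     0.5808     0.6355]
  [   0.3895     1.9952     0.3006]
  [   0.4510     0.2050     1.4008]
x = (I − A)⁻¹ d = adj(I−A)·d / det(I−A), with det(I−A) = 0.365875:
  x_1 = (0.4675·120 + 0.2125·150 + 0.2325·270) / 0.365875 = 150.75 / 0.365875 ≈ 412.0
  x_2 = (0.1425·120 + 0.7300·150 + 0.1100·270) / 0.365875 = 156.30 / 0.365875 ≈ 427.2
  x_3 = (0.1650·120 + 0.0750·150 + 0.5125·270) / 0.365875 = 169.425 / 0.365875 ≈ 463.1

x_1 = 412.0, x_2 = 427.2, x_3 = 463.1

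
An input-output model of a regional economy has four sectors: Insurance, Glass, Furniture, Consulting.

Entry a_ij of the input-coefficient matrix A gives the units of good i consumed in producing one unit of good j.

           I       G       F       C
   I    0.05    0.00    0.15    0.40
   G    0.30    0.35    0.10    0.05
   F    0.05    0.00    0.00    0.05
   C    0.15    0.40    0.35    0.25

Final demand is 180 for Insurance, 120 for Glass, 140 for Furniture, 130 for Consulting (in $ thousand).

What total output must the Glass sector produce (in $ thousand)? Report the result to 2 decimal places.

x_G = 484.08

I − A =
  [   0.95     0.00    -0.15    -0.40]
  [  -0.30     0.65    -0.10    -0.05]
  [  -0.05     0.00     1.00    -0.05]
  [  -0.15    -0.40    -0.35     0.75]
Compute the cofactors C_ij = (−1)^(i+j)·(3×3 minor ij) of I−A; the adjugate is their transpose:
adj(I−A) = Cᵀ =
  [ 0.454125   0.163000   0.177125   0.264875]
  [ 0.232625   0.622125   0.158750   0.176125]
  [ 0.034250   0.027000   0.357125   0.043875]
  [ 0.230875   0.377000   0.286750   0.612625]
det(I−A) = Σ_j (I−A)_1j·C_1j = (0.95)(0.454125) + (0.00)(0.232625) + (-0.15)(0.034250) + (-0.40)(0.230875) = 0.33393125
(I − A)⁻¹ = adj(I−A) / det(I−A) ≈
  [   1.3599     0.4881     0.5304     0.7932]
  [   0.6966     1.8630     0.4754     0.5274]
  [   0.1026     0.0809     1.0695     0.1314]
  [   0.6914     1.1290     0.8587     1.8346]
x = (I − A)⁻¹ d = adj(I−A)·d / det(I−A), with det(I−A) = 0.33393125:
  x_I = (0.454125·180 + 0.163000·120 + 0.177125·140 + 0.264875·130) / 0.33393125 = 160.53375 / 0.33393125 ≈ 480.74
  x_G = (0.232625·180 + 0.622125·120 + 0.158750·140 + 0.176125·130) / 0.33393125 = 161.64875 / 0.33393125 ≈ 484.08
  x_F = (0.034250·180 + 0.027000·120 + 0.357125·140 + 0.043875·130) / 0.33393125 = 65.10625 / 0.33393125 ≈ 194.97
  x_C = (0.230875·180 + 0.377000·120 + 0.286750·140 + 0.612625·130) / 0.33393125 = 206.58375 / 0.33393125 ≈ 618.64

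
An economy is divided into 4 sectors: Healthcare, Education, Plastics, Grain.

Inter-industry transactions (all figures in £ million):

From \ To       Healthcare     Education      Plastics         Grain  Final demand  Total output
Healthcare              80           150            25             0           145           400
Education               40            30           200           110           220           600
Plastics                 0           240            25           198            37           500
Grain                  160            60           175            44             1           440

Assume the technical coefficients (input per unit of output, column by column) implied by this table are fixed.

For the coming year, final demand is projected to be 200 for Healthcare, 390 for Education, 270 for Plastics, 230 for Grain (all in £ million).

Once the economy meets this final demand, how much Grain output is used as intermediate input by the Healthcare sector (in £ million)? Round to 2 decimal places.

z_GH = 334.73

Technical coefficients a_ij = z_ij / X_j:
  a_HH = 80/400 = 0.20, a_EH = 40/400 = 0.10, a_PH = 0/400 = 0.00, a_GH = 160/400 = 0.40
  a_HE = 150/600 = 0.25, a_EE = 30/600 = 0.05, a_PE = 240/600 = 0.40, a_GE = 60/600 = 0.10
  a_HP = 25/500 = 0.05, a_EP = 200/500 = 0.40, a_PP = 25/500 = 0.05, a_GP = 175/500 = 0.35
  a_HG = 0/440 = 0.00, a_EG = 110/440 = 0.25, a_PG = 198/440 = 0.45, a_GG = 44/440 = 0.10
I − A =
  [   0.80    -0.25    -0.05     0.00]
  [  -0.10     0.95    -0.40    -0.25]
  [   0.00    -0.40     0.95    -0.45]
  [  -0.40    -0.10    -0.35     0.90]
Compute the cofactors C_ij = (−1)^(i+j)·(3×3 minor ij) of I−A; the adjugate is their transpose:
adj(I−A) = Cᵀ =
  [ 0.441875   0.194625   0.153375   0.130750]
  [ 0.236750   0.549000   0.367500   0.336250]
  [ 0.251500   0.369000   0.616500   0.410750]
  [ 0.320500   0.291000   0.348750   0.568250]
det(I−A) = Σ_j (I−A)_1j·C_1j = (0.80)(0.441875) + (-0.25)(0.236750) + (-0.05)(0.251500) + (0.00)(0.320500) = 0.2817375
(I − A)⁻¹ = adj(I−A) / det(I−A) ≈
  [   1.5684     0.6908     0.5444     0.4641]
  [   0.8403     1.9486     1.3044     1.1935]
  [   0.8927     1.3097     2.1882     1.4579]
  [   1.1376     1.0329     1.2379     2.0169]
First solve x = (I − A)⁻¹ d = adj(I−A)·d / det(I−A); in particular x_H = (0.441875·200 + 0.194625·390 + 0.153375·270 + 0.130750·230) / 0.2817375 = 235.7625 / 0.2817375 ≈ 836.8162.
Intermediate flow from G to H: z_GH = a_GH · x_H = 0.40 × 235.7625 / 0.2817375 = 94.305 / 0.2817375 ≈ 334.73.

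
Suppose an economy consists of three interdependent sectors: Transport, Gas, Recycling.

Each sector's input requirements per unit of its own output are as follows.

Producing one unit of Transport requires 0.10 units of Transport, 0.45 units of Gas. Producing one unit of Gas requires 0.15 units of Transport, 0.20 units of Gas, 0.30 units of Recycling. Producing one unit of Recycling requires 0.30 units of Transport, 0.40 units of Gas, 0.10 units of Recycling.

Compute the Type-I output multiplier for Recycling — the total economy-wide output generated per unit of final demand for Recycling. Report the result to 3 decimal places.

m_R = 3.299

I − A =
  [   0.90    -0.15    -0.30]
  [  -0.45     0.80    -0.40]
  [   0.00    -0.30     0.90]
Cofactors of I−A, C_ij = (−1)^(i+j)·(minor ij) (rows/columns in the sector order above):
  C_11 = (0.80)(0.90) − (-0.40)(-0.30) = 0.6000
  C_12 = −[(-0.45)(0.90) − (-0.40)(0.00)] = 0.4050
  C_13 = (-0.45)(-0.30) − (0.80)(0.00) = 0.1350
  C_21 = −[(-0.15)(0.90) − (-0.30)(-0.30)] = 0.2250
  C_22 = (0.90)(0.90) − (-0.30)(0.00) = 0.8100
  C_23 = −[(0.90)(-0.30) − (-0.15)(0.00)] = 0.2700
  C_31 = (-0.15)(-0.40) − (-0.30)(0.80) = 0.3000
  C_32 = −[(0.90)(-0.40) − (-0.30)(-0.45)] = 0.4950
  C_33 = (0.90)(0.80) − (-0.15)(-0.45) = 0.6525
det(I−A) = Σ_j (I−A)_1j·C_1j = (0.90)(0.6000) + (-0.15)(0.4050) + (-0.30)(0.1350) = 0.43875
adj(I−A) = Cᵀ =
  [ 0.6000   0.2250   0.3000]
  [ 0.4050   0.8100   0.4950]
  [ 0.1350   0.2700   0.6525]
(I − A)⁻¹ = adj(I−A) / det(I−A) ≈
  [   1.3675     0.5128     0.6838]
  [   0.9231     1.8462     1.1282]
  [   0.3077     0.6154     1.4872]
The output multiplier for sector j is the column-j sum of the Leontief inverse (I − A)⁻¹ = adj(I−A) / det(I−A).
Column R of adj(I−A): (0.3000, 0.4950, 0.6525); det(I−A) = 0.43875.
m_R = (0.3000 + 0.4950 + 0.6525) / 0.43875 = 1.4475 / 0.43875 ≈ 3.299.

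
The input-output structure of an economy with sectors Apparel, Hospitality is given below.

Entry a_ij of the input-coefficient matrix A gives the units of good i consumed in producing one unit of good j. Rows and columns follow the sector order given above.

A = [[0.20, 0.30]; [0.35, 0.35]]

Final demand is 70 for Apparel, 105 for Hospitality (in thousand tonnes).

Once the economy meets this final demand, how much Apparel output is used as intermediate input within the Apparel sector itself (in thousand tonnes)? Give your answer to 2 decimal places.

z_AA = 37.11

I − A =
  [   0.80    -0.30]
  [  -0.35     0.65]
det(I−A) = (0.80)(0.65) − (-0.30)(-0.35) = 0.4150
adj(I−A) = [[0.65, 0.30], [0.35, 0.80]]
(I − A)⁻¹ = adj(I−A) / det(I−A) ≈
  [   1.5663     0.7229]
  [   0.8434     1.9277]
First solve x = (I − A)⁻¹ d = adj(I−A)·d / det(I−A); in particular x_A = (0.65·70 + 0.30·105) / 0.4150 = 77.00 / 0.4150 ≈ 185.5422.
Intermediate flow from A to A: z_AA = a_AA · x_A = 0.20 × 77.00 / 0.4150 = 15.40 / 0.4150 ≈ 37.11.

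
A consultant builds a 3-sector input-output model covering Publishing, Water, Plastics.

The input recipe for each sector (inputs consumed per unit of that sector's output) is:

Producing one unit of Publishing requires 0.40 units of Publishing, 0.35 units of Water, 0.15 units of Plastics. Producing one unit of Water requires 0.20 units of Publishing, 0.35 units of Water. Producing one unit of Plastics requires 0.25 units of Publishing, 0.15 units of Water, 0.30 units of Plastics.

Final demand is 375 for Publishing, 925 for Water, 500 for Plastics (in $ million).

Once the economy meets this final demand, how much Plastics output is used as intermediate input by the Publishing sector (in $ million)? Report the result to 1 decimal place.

I − A =
  [   0.60    -0.20    -0.25]
  [  -0.35     0.65    -0.15]
  [  -0.15     0.00     0.70]
Cofactors of I−A, C_ij = (−1)^(i+j)·(minor ij) (rows/columns in the sector order above):
  C_11 = (0.65)(0.70) − (-0.15)(0.00) = 0.4550
  C_12 = −[(-0.35)(0.70) − (-0.15)(-0.15)] = 0.2675
  C_13 = (-0.35)(0.00) − (0.65)(-0.15) = 0.0975
  C_21 = −[(-0.20)(0.70) − (-0.25)(0.00)] = 0.1400
  C_22 = (0.60)(0.70) − (-0.25)(-0.15) = 0.3825
  C_23 = −[(0.60)(0.00) − (-0.20)(-0.15)] = 0.0300
  C_31 = (-0.20)(-0.15) − (-0.25)(0.65) = 0.1925
  C_32 = −[(0.60)(-0.15) − (-0.25)(-0.35)] = 0.1775
  C_33 = (0.60)(0.65) − (-0.20)(-0.35) = 0.3200
det(I−A) = Σ_j (I−A)_1j·C_1j = (0.60)(0.4550) + (-0.20)(0.2675) + (-0.25)(0.0975) = 0.195125
adj(I−A) = Cᵀ =
  [ 0.4550   0.1400   0.1925]
  [ 0.2675   0.3825   0.1775]
  [ 0.0975   0.0300   0.3200]
(I − A)⁻¹ = adj(I−A) / det(I−A) ≈
  [   2.3318     0.7175     0.9865]
  [   1.3709     1.9603     0.9097]
  [   0.4997     0.1537     1.6400]
First solve x = (I − A)⁻¹ d = adj(I−A)·d / det(I−A); in particular x_1 = (0.4550·375 + 0.1400·925 + 0.1925·500) / 0.195125 = 396.375 / 0.195125 ≈ 2031.390.
Intermediate flow from 3 to 1: z_31 = a_31 · x_1 = 0.15 × 396.375 / 0.195125 = 59.45625 / 0.195125 ≈ 304.7.

z_31 = 304.7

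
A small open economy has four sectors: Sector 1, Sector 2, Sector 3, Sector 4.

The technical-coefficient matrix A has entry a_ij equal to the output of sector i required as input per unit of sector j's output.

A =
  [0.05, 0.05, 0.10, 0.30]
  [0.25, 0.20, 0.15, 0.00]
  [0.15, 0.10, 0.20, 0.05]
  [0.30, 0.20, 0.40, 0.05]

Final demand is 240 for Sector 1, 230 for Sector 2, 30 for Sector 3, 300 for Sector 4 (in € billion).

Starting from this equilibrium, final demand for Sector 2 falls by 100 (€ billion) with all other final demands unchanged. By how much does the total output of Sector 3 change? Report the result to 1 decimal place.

Δx_3 = -24.8

I − A =
  [   0.95    -0.05    -0.10    -0.30]
  [  -0.25     0.80    -0.15     0.00]
  [  -0.15    -0.10     0.80    -0.05]
  [  -0.30    -0.20    -0.40     0.95]
Compute the cofactors C_ij = (−1)^(i+j)·(3×3 minor ij) of I−A; the adjugate is their transpose:
adj(I−A) = Cᵀ =
  [ 0.576250   0.107500   0.188125   0.191875]
  [ 0.208625   0.597250   0.175625   0.075125]
  [ 0.152250   0.107625   0.623125   0.080875]
  [ 0.290000   0.205000   0.358750   0.568125]
det(I−A) = Σ_j (I−A)_1j·C_1j = (0.95)(0.576250) + (-0.05)(0.208625) + (-0.10)(0.152250) + (-0.30)(0.290000) = 0.43478125
(I − A)⁻¹ = adj(I−A) / det(I−A) ≈
  [   1.3254     0.2473     0.4327     0.4413]
  [   0.4798     1.3737     0.4039     0.1728]
  [   0.3502     0.2475     1.4332     0.1860]
  [   0.6670     0.4715     0.8251     1.3067]
Δx = (I − A)⁻¹ Δd with Δd having -100 in the Sector 2 component and 0 elsewhere.
So Δx_3 = L_32 · (-100), where L_32 = adj(I−A)_32 / det(I−A) = 0.107625 / 0.43478125.
Δx_3 = 0.107625 × (-100) / 0.43478125 = -10.7625 / 0.43478125 ≈ -24.8.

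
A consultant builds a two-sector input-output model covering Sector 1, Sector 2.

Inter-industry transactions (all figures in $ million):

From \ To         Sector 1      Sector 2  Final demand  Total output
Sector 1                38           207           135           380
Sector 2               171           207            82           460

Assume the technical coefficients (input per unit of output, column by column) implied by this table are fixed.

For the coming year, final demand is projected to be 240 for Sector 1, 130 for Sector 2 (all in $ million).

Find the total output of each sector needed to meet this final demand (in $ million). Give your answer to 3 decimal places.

x_1 = 651.282, x_2 = 769.231

Technical coefficients a_ij = z_ij / X_j:
  a_11 = 38/380 = 0.10, a_21 = 171/380 = 0.45
  a_12 = 207/460 = 0.45, a_22 = 207/460 = 0.45
I − A =
  [   0.90    -0.45]
  [  -0.45     0.55]
det(I−A) = (0.90)(0.55) − (-0.45)(-0.45) = 0.2925
adj(I−A) = [[0.55, 0.45], [0.45, 0.90]]
(I − A)⁻¹ = adj(I−A) / det(I−A) ≈
  [   1.8803     1.5385]
  [   1.5385     3.0769]
x = (I − A)⁻¹ d = adj(I−A)·d / det(I−A), with det(I−A) = 0.2925:
  x_1 = (0.55·240 + 0.45·130) / 0.2925 = 190.50 / 0.2925 ≈ 651.282
  x_2 = (0.45·240 + 0.90·130) / 0.2925 = 225.00 / 0.2925 ≈ 769.231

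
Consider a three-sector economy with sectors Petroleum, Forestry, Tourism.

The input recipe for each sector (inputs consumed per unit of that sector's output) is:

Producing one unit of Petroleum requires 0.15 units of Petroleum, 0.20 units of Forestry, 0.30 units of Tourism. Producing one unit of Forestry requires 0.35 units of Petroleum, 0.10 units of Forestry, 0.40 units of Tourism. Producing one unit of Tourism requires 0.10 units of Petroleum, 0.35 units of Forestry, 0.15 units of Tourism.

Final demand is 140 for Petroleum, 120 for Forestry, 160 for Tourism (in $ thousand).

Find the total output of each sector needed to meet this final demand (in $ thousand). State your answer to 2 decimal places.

x_P = 405.00, x_F = 431.00, x_T = 534.00

I − A =
  [   0.85    -0.35    -0.10]
  [  -0.20     0.90    -0.35]
  [  -0.30    -0.40     0.85]
Cofactors of I−A, C_ij = (−1)^(i+j)·(minor ij) (rows/columns in the sector order above):
  C_11 = (0.90)(0.85) − (-0.35)(-0.40) = 0.6250
  C_12 = −[(-0.20)(0.85) − (-0.35)(-0.30)] = 0.2750
  C_13 = (-0.20)(-0.40) − (0.90)(-0.30) = 0.3500
  C_21 = −[(-0.35)(0.85) − (-0.10)(-0.40)] = 0.3375
  C_22 = (0.85)(0.85) − (-0.10)(-0.30) = 0.6925
  C_23 = −[(0.85)(-0.40) − (-0.35)(-0.30)] = 0.4450
  C_31 = (-0.35)(-0.35) − (-0.10)(0.90) = 0.2125
  C_32 = −[(0.85)(-0.35) − (-0.10)(-0.20)] = 0.3175
  C_33 = (0.85)(0.90) − (-0.35)(-0.20) = 0.6950
det(I−A) = Σ_j (I−A)_1j·C_1j = (0.85)(0.6250) + (-0.35)(0.2750) + (-0.10)(0.3500) = 0.4000
adj(I−A) = Cᵀ =
  [ 0.6250   0.3375   0.2125]
  [ 0.2750   0.6925   0.3175]
  [ 0.3500   0.4450   0.6950]
(I − A)⁻¹ = adj(I−A) / det(I−A) ≈
  [   1.5625     0.8438     0.5313]
  [   0.6875     1.7313     0.7938]
  [   0.8750     1.1125     1.7375]
x = (I − A)⁻¹ d = adj(I−A)·d / det(I−A), with det(I−A) = 0.4000:
  x_P = (0.6250·140 + 0.3375·120 + 0.2125·160) / 0.4000 = 162.00 / 0.4000 = 405.00
  x_F = (0.2750·140 + 0.6925·120 + 0.3175·160) / 0.4000 = 172.40 / 0.4000 = 431.00
  x_T = (0.3500·140 + 0.4450·120 + 0.6950·160) / 0.4000 = 213.60 / 0.4000 = 534.00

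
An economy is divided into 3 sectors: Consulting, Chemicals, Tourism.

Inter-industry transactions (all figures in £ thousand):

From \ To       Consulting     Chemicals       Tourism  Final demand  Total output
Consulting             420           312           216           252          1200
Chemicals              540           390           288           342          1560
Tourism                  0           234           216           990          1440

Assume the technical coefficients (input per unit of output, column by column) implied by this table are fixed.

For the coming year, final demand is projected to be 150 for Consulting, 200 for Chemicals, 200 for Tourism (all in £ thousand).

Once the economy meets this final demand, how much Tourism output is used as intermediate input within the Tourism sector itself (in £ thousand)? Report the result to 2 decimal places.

Technical coefficients a_ij = z_ij / X_j:
  a_11 = 420/1200 = 0.35, a_21 = 540/1200 = 0.45, a_31 = 0/1200 = 0.00
  a_12 = 312/1560 = 0.20, a_22 = 390/1560 = 0.25, a_32 = 234/1560 = 0.15
  a_13 = 216/1440 = 0.15, a_23 = 288/1440 = 0.20, a_33 = 216/1440 = 0.15
I − A =
  [   0.65    -0.20    -0.15]
  [  -0.45     0.75    -0.20]
  [   0.00    -0.15     0.85]
Cofactors of I−A, C_ij = (−1)^(i+j)·(minor ij) (rows/columns in the sector order above):
  C_11 = (0.75)(0.85) − (-0.20)(-0.15) = 0.6075
  C_12 = −[(-0.45)(0.85) − (-0.20)(0.00)] = 0.3825
  C_13 = (-0.45)(-0.15) − (0.75)(0.00) = 0.0675
  C_21 = −[(-0.20)(0.85) − (-0.15)(-0.15)] = 0.1925
  C_22 = (0.65)(0.85) − (-0.15)(0.00) = 0.5525
  C_23 = −[(0.65)(-0.15) − (-0.20)(0.00)] = 0.0975
  C_31 = (-0.20)(-0.20) − (-0.15)(0.75) = 0.1525
  C_32 = −[(0.65)(-0.20) − (-0.15)(-0.45)] = 0.1975
  C_33 = (0.65)(0.75) − (-0.20)(-0.45) = 0.3975
det(I−A) = Σ_j (I−A)_1j·C_1j = (0.65)(0.6075) + (-0.20)(0.3825) + (-0.15)(0.0675) = 0.30825
adj(I−A) = Cᵀ =
  [ 0.6075   0.1925   0.1525]
  [ 0.3825   0.5525   0.1975]
  [ 0.0675   0.0975   0.3975]
(I − A)⁻¹ = adj(I−A) / det(I−A) ≈
  [   1.9708     0.6245     0.4947]
  [   1.2409     1.7924     0.6407]
  [   0.2190     0.3163     1.2895]
First solve x = (I − A)⁻¹ d = adj(I−A)·d / det(I−A); in particular x_3 = (0.0675·150 + 0.0975·200 + 0.3975·200) / 0.30825 = 109.125 / 0.30825 ≈ 354.0146.
Intermediate flow from 3 to 3: z_33 = a_33 · x_3 = 0.15 × 109.125 / 0.30825 = 16.36875 / 0.30825 ≈ 53.10.

z_33 = 53.10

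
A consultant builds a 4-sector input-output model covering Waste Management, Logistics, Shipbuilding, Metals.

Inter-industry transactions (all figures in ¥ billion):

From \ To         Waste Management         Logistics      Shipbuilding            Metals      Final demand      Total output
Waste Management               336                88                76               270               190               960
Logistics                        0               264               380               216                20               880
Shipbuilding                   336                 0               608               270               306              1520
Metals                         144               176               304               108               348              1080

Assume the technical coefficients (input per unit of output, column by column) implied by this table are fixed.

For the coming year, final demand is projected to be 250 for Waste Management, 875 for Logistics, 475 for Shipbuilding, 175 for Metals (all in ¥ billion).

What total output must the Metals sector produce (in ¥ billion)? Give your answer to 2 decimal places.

x_4 = 1526.54

Technical coefficients a_ij = z_ij / X_j:
  a_11 = 336/960 = 0.35, a_21 = 0/960 = 0.00, a_31 = 336/960 = 0.35, a_41 = 144/960 = 0.15
  a_12 = 88/880 = 0.10, a_22 = 264/880 = 0.30, a_32 = 0/880 = 0.00, a_42 = 176/880 = 0.20
  a_13 = 76/1520 = 0.05, a_23 = 380/1520 = 0.25, a_33 = 608/1520 = 0.40, a_43 = 304/1520 = 0.20
  a_14 = 270/1080 = 0.25, a_24 = 216/1080 = 0.20, a_34 = 270/1080 = 0.25, a_44 = 108/1080 = 0.10
I − A =
  [   0.65    -0.10    -0.05    -0.25]
  [   0.00     0.70    -0.25    -0.20]
  [  -0.35     0.00     0.60    -0.25]
  [  -0.15    -0.20    -0.20     0.90]
Compute the cofactors C_ij = (−1)^(i+j)·(3×3 minor ij) of I−A; the adjugate is their transpose:
adj(I−A) = Cᵀ =
  [ 0.306500   0.081500   0.103500   0.132000]
  [ 0.120125   0.260875   0.164375   0.137000]
  [ 0.232750   0.085250   0.354250   0.182000]
  [ 0.129500   0.090500   0.132500   0.252000]
det(I−A) = Σ_j (I−A)_1j·C_1j = (0.65)(0.306500) + (-0.10)(0.120125) + (-0.05)(0.232750) + (-0.25)(0.129500) = 0.1432
(I − A)⁻¹ = adj(I−A) / det(I−A) ≈
  [   2.1404     0.5691     0.7228     0.9218]
  [   0.8389     1.8218     1.1479     0.9567]
  [   1.6253     0.5953     2.4738     1.2709]
  [   0.9043     0.6320     0.9253     1.7598]
x = (I − A)⁻¹ d = adj(I−A)·d / det(I−A), with det(I−A) = 0.1432:
  x_1 = (0.306500·250 + 0.081500·875 + 0.103500·475 + 0.132000·175) / 0.1432 = 220.20 / 0.1432 ≈ 1537.71
  x_2 = (0.120125·250 + 0.260875·875 + 0.164375·475 + 0.137000·175) / 0.1432 = 360.35 / 0.1432 ≈ 2516.41
  x_3 = (0.232750·250 + 0.085250·875 + 0.354250·475 + 0.182000·175) / 0.1432 = 332.90 / 0.1432 ≈ 2324.72
  x_4 = (0.129500·250 + 0.090500·875 + 0.132500·475 + 0.252000·175) / 0.1432 = 218.60 / 0.1432 ≈ 1526.54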